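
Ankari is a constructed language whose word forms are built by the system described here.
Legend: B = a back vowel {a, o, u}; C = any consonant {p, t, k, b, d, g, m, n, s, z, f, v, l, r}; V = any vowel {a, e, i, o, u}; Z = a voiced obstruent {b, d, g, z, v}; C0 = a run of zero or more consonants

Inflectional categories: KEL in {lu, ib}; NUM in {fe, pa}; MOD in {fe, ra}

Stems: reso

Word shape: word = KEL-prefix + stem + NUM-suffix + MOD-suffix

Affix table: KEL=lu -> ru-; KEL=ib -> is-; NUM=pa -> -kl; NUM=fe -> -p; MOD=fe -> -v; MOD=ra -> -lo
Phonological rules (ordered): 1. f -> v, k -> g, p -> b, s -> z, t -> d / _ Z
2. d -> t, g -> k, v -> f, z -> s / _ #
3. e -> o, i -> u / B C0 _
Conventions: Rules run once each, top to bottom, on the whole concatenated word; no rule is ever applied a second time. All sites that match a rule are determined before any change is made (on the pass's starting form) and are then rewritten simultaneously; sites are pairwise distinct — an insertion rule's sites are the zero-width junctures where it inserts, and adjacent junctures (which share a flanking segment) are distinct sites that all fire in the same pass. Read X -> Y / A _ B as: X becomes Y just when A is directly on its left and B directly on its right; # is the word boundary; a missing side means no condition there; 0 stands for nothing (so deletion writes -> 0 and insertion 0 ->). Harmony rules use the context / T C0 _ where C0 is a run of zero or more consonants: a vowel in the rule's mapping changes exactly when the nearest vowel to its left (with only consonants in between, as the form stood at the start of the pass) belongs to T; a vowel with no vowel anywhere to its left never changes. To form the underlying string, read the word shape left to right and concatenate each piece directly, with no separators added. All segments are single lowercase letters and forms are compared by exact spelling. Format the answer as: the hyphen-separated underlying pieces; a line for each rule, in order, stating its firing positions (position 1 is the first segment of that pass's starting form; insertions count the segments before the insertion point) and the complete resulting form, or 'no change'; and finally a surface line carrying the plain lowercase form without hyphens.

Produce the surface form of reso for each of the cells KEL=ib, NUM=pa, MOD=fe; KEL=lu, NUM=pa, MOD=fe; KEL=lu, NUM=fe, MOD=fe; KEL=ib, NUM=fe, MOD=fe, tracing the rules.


cell KEL=ib, NUM=pa, MOD=fe:
underlying: is-reso-kl-v
1. f -> v, k -> g, p -> b, s -> z, t -> d / _ Z: no change
2. d -> t, g -> k, v -> f, z -> s / _ #: fires at position(s) 9: isresoklf
3. e -> o, i -> u / B C0 _: no change
surface: isresoklf

cell KEL=lu, NUM=pa, MOD=fe:
underlying: ru-reso-kl-v
1. f -> v, k -> g, p -> b, s -> z, t -> d / _ Z: no change
2. d -> t, g -> k, v -> f, z -> s / _ #: fires at position(s) 9: ruresoklf
3. e -> o, i -> u / B C0 _: fires at position(s) 4: rurosoklf
surface: rurosoklf

cell KEL=lu, NUM=fe, MOD=fe:
underlying: ru-reso-p-v
1. f -> v, k -> g, p -> b, s -> z, t -> d / _ Z: fires at position(s) 7: ruresobv
2. d -> t, g -> k, v -> f, z -> s / _ #: fires at position(s) 8: ruresobf
3. e -> o, i -> u / B C0 _: fires at position(s) 4: rurosobf
surface: rurosobf

cell KEL=ib, NUM=fe, MOD=fe:
underlying: is-reso-p-v
1. f -> v, k -> g, p -> b, s -> z, t -> d / _ Z: fires at position(s) 7: isresobv
2. d -> t, g -> k, v -> f, z -> s / _ #: fires at position(s) 8: isresobf
3. e -> o, i -> u / B C0 _: no change
surface: isresobf


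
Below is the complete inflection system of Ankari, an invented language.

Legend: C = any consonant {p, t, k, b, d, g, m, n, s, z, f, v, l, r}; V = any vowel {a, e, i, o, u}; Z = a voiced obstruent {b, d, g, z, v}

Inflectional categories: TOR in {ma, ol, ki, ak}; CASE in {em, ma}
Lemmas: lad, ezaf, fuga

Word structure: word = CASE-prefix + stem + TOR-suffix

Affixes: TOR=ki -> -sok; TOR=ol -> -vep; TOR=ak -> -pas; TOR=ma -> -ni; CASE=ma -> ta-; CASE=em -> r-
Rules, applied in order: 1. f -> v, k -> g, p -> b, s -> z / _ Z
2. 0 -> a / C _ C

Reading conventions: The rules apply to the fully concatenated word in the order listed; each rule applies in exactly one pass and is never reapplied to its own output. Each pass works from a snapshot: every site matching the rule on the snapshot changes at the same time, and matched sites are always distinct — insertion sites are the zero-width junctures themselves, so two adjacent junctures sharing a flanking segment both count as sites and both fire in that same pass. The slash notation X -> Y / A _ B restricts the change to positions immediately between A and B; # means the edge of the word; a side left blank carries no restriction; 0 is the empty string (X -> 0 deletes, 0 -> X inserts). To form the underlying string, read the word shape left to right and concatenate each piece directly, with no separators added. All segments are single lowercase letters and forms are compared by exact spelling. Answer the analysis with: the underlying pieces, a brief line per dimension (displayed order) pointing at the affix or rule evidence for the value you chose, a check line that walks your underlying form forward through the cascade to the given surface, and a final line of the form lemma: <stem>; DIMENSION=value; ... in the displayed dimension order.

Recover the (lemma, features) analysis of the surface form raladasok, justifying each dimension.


underlying: r-lad-sok
TOR=ki - signalled by the affix -sok
CASE=em - signalled by the affix r-
check: rladsok -> rladsok -> raladasok
lemma: lad; TOR=ki; CASE=em


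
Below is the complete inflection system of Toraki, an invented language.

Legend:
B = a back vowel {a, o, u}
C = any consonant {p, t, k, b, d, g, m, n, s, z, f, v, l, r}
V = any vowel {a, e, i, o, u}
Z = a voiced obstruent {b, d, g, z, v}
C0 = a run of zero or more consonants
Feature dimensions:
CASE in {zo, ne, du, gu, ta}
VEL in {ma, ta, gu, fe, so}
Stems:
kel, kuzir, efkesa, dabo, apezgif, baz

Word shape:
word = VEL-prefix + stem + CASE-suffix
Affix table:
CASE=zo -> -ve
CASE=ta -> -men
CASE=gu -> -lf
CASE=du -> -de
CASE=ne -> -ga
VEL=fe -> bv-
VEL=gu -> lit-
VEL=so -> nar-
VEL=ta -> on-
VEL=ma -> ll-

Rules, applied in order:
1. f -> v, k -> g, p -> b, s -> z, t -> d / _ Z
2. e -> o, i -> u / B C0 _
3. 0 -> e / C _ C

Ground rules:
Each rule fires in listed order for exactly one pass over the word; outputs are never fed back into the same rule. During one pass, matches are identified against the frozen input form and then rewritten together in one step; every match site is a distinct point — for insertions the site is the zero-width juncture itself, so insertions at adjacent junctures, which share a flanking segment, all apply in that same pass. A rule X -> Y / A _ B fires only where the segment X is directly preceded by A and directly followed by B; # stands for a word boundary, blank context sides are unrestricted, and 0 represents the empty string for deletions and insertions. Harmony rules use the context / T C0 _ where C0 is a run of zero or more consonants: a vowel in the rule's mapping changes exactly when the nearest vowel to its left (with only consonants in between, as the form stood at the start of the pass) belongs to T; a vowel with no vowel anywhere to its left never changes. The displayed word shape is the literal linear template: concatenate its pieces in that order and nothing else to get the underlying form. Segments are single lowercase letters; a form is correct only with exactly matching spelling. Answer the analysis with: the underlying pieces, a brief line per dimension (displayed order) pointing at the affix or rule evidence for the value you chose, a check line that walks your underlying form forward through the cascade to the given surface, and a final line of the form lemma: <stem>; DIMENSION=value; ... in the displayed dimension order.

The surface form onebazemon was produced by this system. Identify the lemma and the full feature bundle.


underlying: on-baz-men
CASE=ta - signalled by the affix -men
VEL=ta - signalled by the affix on-
check: onbazmen -> onbazmen -> onbazmon -> onebazemon
lemma: baz; CASE=ta; VEL=ta


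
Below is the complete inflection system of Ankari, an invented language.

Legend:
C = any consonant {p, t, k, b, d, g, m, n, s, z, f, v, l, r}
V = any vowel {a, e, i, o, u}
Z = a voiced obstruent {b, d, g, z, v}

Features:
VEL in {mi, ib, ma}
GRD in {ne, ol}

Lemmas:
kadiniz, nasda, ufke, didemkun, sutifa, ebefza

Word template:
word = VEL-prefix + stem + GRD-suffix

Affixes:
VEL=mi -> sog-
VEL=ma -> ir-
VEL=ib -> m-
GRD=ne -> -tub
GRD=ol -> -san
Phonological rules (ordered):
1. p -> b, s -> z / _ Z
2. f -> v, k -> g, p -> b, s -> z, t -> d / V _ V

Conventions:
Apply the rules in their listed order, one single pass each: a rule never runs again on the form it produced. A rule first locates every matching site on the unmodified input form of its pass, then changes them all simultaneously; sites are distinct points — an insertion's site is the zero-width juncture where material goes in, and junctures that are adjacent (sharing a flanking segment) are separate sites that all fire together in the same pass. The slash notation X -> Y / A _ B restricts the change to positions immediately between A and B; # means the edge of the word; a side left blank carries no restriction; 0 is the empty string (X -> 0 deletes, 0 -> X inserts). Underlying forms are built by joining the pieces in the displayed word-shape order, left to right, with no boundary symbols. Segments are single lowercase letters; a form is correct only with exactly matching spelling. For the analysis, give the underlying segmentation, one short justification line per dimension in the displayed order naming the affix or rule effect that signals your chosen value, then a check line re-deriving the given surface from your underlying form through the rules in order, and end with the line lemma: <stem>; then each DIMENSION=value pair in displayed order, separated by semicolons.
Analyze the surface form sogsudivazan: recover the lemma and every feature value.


underlying: sog-sutifa-san
VEL=mi - signalled by the affix sog-
GRD=ol - signalled by the affix -san
check: sogsutifasan -> sogsutifasan -> sogsudivazan
lemma: sutifa; VEL=mi; GRD=ol


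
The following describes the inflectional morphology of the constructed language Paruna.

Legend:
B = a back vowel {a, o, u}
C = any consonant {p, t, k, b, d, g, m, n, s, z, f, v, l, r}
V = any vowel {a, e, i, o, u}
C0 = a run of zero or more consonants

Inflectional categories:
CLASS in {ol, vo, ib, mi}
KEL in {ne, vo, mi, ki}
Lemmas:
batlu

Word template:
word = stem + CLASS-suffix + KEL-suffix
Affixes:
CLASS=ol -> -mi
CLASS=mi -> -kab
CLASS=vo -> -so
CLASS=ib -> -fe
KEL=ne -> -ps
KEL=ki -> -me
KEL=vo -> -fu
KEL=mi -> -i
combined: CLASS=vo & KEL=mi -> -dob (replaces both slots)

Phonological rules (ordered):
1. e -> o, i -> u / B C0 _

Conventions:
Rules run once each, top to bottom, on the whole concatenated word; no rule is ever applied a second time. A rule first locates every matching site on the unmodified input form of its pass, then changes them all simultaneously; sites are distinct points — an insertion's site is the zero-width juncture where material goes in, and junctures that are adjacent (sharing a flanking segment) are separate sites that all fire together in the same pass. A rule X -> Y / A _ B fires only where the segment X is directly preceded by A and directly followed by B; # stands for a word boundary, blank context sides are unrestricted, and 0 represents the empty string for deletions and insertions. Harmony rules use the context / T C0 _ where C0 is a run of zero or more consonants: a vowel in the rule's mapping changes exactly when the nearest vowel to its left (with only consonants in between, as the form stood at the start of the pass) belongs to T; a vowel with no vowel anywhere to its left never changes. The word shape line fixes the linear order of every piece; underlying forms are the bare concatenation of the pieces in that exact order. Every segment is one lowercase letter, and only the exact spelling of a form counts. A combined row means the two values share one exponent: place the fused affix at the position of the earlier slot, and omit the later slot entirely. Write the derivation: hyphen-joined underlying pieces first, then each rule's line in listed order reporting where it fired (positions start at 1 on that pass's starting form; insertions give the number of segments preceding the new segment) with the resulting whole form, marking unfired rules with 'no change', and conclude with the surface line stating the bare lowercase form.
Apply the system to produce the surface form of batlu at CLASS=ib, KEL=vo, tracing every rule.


underlying: batlu-fe-fu
1. e -> o, i -> u / B C0 _: fires at position(s) 7: batlufofu
surface: batlufofu


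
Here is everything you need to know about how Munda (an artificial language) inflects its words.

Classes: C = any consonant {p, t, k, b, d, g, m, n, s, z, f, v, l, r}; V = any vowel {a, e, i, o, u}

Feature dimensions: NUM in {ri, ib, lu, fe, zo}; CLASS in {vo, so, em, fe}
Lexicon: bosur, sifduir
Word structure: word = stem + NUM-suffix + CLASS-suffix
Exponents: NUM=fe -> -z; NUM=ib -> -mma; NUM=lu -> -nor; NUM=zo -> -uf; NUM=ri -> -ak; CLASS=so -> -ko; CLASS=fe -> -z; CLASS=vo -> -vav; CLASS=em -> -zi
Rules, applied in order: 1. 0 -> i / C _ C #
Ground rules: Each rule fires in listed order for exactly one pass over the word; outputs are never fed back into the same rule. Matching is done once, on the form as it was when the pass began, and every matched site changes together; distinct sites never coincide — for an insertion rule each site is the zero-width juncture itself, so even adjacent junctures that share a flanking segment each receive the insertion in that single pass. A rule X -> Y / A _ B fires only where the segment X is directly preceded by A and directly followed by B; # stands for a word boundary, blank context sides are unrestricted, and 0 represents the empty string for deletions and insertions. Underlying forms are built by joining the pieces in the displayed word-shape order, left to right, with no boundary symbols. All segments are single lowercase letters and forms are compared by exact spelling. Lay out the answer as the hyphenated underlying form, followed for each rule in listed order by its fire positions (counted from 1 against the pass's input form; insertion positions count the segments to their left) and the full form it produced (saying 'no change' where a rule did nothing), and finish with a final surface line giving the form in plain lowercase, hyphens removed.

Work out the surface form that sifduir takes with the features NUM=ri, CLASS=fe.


underlying: sifduir-ak-z
1. 0 -> i / C _ C #: inserts after position(s) 9: sifduirakiz
surface: sifduirakiz


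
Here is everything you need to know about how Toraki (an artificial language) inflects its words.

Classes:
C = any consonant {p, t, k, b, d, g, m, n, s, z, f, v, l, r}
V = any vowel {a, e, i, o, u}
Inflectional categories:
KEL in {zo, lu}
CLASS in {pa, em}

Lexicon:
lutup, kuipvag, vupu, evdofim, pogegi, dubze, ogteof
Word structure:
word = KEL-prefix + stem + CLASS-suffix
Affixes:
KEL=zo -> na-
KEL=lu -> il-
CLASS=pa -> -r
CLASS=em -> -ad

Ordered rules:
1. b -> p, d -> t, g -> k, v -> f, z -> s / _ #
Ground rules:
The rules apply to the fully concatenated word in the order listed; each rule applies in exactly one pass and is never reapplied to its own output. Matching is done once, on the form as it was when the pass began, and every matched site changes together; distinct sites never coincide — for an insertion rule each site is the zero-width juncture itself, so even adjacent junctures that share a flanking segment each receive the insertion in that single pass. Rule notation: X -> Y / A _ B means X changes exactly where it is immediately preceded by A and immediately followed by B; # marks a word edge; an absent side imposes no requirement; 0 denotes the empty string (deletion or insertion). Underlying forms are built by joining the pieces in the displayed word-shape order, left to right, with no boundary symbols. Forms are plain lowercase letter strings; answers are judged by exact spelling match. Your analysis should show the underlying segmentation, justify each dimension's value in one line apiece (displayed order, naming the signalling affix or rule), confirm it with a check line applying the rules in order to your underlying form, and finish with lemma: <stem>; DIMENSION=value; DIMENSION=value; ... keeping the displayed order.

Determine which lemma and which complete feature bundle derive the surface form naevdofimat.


underlying: na-evdofim-ad
KEL=zo - signalled by the affix na-
CLASS=em - signalled by the affix -ad
check: naevdofimad -> naevdofimat
lemma: evdofim; KEL=zo; CLASS=em


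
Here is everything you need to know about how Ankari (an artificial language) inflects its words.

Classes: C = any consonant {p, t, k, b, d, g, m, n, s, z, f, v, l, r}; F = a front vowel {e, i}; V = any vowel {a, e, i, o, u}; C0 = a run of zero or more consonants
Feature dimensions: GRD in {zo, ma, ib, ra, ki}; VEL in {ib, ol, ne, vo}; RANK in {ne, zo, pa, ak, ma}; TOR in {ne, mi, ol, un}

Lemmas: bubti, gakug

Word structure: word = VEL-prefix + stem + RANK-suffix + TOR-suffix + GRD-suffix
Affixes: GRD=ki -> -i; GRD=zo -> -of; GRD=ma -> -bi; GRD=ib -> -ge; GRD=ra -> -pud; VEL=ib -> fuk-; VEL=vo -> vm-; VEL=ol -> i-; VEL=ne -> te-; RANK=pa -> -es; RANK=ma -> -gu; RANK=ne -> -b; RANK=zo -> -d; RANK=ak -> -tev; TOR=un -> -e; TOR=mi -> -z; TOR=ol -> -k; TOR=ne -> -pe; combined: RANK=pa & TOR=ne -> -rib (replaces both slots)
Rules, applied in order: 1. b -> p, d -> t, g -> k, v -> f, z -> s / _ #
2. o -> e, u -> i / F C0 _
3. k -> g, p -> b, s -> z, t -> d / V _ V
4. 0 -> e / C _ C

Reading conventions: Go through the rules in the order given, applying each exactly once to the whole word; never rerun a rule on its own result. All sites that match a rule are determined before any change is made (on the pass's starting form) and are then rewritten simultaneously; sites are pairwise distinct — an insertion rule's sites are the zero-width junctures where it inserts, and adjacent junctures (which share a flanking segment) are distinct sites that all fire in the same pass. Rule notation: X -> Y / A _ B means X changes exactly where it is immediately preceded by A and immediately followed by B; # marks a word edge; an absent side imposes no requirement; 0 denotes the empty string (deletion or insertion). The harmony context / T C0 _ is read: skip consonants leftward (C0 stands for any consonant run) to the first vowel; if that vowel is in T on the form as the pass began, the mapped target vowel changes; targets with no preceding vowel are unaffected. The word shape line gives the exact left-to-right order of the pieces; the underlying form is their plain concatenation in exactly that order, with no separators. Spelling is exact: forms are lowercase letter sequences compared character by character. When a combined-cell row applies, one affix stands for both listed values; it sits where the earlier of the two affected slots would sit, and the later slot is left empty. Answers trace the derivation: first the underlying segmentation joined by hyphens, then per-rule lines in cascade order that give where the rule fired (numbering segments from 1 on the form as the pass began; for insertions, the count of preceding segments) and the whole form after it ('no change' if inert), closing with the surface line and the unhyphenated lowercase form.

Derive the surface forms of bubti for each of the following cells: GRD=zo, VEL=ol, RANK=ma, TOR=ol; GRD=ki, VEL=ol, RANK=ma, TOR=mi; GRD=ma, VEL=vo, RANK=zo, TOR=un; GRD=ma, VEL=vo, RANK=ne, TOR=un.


cell GRD=zo, VEL=ol, RANK=ma, TOR=ol:
underlying: i-bubti-gu-k-of
1. b -> p, d -> t, g -> k, v -> f, z -> s / _ #: no change
2. o -> e, u -> i / F C0 _: fires at position(s) 3, 8: ibibtigikof
3. k -> g, p -> b, s -> z, t -> d / V _ V: fires at position(s) 9: ibibtigigof
4. 0 -> e / C _ C: inserts after position(s) 4: ibibetigigof
surface: ibibetigigof

cell GRD=ki, VEL=ol, RANK=ma, TOR=mi:
underlying: i-bubti-gu-z-i
1. b -> p, d -> t, g -> k, v -> f, z -> s / _ #: no change
2. o -> e, u -> i / F C0 _: fires at position(s) 3, 8: ibibtigizi
3. k -> g, p -> b, s -> z, t -> d / V _ V: no change
4. 0 -> e / C _ C: inserts after position(s) 4: ibibetigizi
surface: ibibetigizi

cell GRD=ma, VEL=vo, RANK=zo, TOR=un:
underlying: vm-bubti-d-e-bi
1. b -> p, d -> t, g -> k, v -> f, z -> s / _ #: no change
2. o -> e, u -> i / F C0 _: no change
3. k -> g, p -> b, s -> z, t -> d / V _ V: no change
4. 0 -> e / C _ C: inserts after position(s) 1, 2, 5: vemebubetidebi
surface: vemebubetidebi

cell GRD=ma, VEL=vo, RANK=ne, TOR=un:
underlying: vm-bubti-b-e-bi
1. b -> p, d -> t, g -> k, v -> f, z -> s / _ #: no change
2. o -> e, u -> i / F C0 _: no change
3. k -> g, p -> b, s -> z, t -> d / V _ V: no change
4. 0 -> e / C _ C: inserts after position(s) 1, 2, 5: vemebubetibebi
surface: vemebubetibebi


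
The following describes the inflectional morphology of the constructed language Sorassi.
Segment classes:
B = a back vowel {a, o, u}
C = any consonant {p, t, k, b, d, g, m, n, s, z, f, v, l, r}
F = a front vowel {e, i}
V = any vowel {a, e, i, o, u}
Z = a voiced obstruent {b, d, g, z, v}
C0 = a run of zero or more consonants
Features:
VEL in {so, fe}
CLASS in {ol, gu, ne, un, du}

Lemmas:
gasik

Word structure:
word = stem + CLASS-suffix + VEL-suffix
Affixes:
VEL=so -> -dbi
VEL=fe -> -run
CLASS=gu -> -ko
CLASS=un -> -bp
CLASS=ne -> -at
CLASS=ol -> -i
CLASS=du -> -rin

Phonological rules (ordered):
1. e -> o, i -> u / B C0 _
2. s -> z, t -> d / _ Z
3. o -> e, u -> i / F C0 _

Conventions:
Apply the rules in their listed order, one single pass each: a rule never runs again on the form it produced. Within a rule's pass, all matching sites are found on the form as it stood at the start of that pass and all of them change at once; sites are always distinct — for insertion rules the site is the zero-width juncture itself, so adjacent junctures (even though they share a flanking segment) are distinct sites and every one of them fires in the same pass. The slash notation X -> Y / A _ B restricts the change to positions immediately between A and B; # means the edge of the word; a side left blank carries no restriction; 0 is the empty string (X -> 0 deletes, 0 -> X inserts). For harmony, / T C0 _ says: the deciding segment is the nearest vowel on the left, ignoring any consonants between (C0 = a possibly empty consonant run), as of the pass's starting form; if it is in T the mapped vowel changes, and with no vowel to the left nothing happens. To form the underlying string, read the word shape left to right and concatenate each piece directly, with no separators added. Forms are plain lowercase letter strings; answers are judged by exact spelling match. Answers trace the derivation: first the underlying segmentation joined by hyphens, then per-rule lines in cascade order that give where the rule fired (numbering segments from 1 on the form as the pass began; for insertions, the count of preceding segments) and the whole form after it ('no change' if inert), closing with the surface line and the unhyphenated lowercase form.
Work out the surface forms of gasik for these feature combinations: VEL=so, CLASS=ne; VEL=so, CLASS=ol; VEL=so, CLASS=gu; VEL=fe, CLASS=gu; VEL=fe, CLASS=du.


cell VEL=so, CLASS=ne:
underlying: gasik-at-dbi
1. e -> o, i -> u / B C0 _: fires at position(s) 4, 10: gasukatdbu
2. s -> z, t -> d / _ Z: fires at position(s) 7: gasukaddbu
3. o -> e, u -> i / F C0 _: no change
surface: gasukaddbu

cell VEL=so, CLASS=ol:
underlying: gasik-i-dbi
1. e -> o, i -> u / B C0 _: fires at position(s) 4: gasukidbi
2. s -> z, t -> d / _ Z: no change
3. o -> e, u -> i / F C0 _: no change
surface: gasukidbi

cell VEL=so, CLASS=gu:
underlying: gasik-ko-dbi
1. e -> o, i -> u / B C0 _: fires at position(s) 4, 10: gasukkodbu
2. s -> z, t -> d / _ Z: no change
3. o -> e, u -> i / F C0 _: no change
surface: gasukkodbu

cell VEL=fe, CLASS=gu:
underlying: gasik-ko-run
1. e -> o, i -> u / B C0 _: fires at position(s) 4: gasukkorun
2. s -> z, t -> d / _ Z: no change
3. o -> e, u -> i / F C0 _: no change
surface: gasukkorun

cell VEL=fe, CLASS=du:
underlying: gasik-rin-run
1. e -> o, i -> u / B C0 _: fires at position(s) 4: gasukrinrun
2. s -> z, t -> d / _ Z: no change
3. o -> e, u -> i / F C0 _: fires at position(s) 10: gasukrinrin
surface: gasukrinrin


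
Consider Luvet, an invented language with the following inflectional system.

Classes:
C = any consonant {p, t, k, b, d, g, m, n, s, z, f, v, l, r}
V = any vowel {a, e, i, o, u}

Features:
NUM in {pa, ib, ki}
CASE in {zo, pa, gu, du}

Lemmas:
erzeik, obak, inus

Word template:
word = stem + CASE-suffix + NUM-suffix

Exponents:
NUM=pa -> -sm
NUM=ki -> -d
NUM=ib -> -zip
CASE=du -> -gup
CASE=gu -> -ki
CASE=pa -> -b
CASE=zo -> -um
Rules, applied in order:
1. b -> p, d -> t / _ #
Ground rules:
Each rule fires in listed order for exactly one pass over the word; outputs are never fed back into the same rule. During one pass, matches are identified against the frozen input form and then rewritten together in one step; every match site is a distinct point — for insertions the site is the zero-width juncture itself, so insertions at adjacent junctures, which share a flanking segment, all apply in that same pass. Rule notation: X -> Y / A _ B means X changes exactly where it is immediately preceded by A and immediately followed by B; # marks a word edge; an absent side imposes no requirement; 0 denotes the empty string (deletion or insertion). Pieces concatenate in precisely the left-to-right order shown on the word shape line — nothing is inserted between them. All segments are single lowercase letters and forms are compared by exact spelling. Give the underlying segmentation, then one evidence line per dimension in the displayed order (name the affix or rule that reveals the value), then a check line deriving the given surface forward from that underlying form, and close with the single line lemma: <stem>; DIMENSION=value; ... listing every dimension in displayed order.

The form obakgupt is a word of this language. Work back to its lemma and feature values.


underlying: obak-gup-d
NUM=ki - signalled by the affix -d
CASE=du - signalled by the affix -gup
check: obakgupd -> obakgupt
lemma: obak; NUM=ki; CASE=du


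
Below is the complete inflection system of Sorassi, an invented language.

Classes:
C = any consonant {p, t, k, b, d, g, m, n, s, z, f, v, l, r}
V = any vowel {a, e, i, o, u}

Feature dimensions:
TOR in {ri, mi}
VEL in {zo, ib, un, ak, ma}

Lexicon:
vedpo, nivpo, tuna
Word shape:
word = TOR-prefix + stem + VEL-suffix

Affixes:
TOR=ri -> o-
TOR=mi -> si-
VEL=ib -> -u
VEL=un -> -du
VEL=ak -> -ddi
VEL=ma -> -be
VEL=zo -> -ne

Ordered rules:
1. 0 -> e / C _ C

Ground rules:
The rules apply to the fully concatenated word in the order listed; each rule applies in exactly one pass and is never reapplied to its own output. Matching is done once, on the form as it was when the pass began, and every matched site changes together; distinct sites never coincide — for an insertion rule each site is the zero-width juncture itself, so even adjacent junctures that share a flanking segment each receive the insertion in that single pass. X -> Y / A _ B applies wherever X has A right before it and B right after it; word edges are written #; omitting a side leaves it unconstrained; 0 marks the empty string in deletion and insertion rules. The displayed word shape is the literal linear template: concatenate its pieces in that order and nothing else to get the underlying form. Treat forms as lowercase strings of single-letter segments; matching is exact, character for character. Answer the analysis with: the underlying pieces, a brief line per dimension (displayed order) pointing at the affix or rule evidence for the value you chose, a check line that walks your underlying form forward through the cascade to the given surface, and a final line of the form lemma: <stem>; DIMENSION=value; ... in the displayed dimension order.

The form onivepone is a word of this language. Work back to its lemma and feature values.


underlying: o-nivpo-ne
TOR=ri - signalled by the affix o-
VEL=zo - signalled by the affix -ne
check: onivpone -> onivepone
lemma: nivpo; TOR=ri; VEL=zo


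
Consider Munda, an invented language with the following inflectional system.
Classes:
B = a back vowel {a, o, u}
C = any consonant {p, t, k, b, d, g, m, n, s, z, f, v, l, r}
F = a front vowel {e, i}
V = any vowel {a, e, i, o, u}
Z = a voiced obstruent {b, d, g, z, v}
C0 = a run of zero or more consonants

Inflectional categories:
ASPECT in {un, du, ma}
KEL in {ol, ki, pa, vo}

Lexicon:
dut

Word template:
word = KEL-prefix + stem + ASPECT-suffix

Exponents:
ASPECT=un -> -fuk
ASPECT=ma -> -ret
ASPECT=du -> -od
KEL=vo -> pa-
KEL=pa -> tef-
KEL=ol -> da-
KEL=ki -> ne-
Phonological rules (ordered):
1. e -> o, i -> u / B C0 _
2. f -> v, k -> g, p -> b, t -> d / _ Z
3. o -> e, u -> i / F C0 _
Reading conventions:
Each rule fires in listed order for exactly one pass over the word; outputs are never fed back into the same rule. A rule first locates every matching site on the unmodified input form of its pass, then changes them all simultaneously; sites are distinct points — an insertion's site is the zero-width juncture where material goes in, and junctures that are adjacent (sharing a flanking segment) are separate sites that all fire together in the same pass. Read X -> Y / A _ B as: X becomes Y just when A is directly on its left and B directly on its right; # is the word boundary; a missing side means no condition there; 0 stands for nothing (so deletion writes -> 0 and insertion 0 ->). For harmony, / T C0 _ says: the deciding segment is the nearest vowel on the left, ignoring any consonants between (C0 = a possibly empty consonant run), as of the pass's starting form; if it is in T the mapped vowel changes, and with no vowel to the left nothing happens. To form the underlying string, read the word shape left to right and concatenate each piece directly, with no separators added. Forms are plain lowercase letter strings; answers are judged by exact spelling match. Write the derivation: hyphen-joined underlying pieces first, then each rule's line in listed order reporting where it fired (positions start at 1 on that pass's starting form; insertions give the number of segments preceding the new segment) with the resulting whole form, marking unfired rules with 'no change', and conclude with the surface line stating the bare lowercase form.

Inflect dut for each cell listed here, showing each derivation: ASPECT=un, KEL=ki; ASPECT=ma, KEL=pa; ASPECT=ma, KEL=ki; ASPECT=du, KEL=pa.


cell ASPECT=un, KEL=ki:
underlying: ne-dut-fuk
1. e -> o, i -> u / B C0 _: no change
2. f -> v, k -> g, p -> b, t -> d / _ Z: no change
3. o -> e, u -> i / F C0 _: fires at position(s) 4: neditfuk
surface: neditfuk

cell ASPECT=ma, KEL=pa:
underlying: tef-dut-ret
1. e -> o, i -> u / B C0 _: fires at position(s) 8: tefdutrot
2. f -> v, k -> g, p -> b, t -> d / _ Z: fires at position(s) 3: tevdutrot
3. o -> e, u -> i / F C0 _: fires at position(s) 5: tevditrot
surface: tevditrot

cell ASPECT=ma, KEL=ki:
underlying: ne-dut-ret
1. e -> o, i -> u / B C0 _: fires at position(s) 7: nedutrot
2. f -> v, k -> g, p -> b, t -> d / _ Z: no change
3. o -> e, u -> i / F C0 _: fires at position(s) 4: neditrot
surface: neditrot

cell ASPECT=du, KEL=pa:
underlying: tef-dut-od
1. e -> o, i -> u / B C0 _: no change
2. f -> v, k -> g, p -> b, t -> d / _ Z: fires at position(s) 3: tevdutod
3. o -> e, u -> i / F C0 _: fires at position(s) 5: tevditod
surface: tevditod


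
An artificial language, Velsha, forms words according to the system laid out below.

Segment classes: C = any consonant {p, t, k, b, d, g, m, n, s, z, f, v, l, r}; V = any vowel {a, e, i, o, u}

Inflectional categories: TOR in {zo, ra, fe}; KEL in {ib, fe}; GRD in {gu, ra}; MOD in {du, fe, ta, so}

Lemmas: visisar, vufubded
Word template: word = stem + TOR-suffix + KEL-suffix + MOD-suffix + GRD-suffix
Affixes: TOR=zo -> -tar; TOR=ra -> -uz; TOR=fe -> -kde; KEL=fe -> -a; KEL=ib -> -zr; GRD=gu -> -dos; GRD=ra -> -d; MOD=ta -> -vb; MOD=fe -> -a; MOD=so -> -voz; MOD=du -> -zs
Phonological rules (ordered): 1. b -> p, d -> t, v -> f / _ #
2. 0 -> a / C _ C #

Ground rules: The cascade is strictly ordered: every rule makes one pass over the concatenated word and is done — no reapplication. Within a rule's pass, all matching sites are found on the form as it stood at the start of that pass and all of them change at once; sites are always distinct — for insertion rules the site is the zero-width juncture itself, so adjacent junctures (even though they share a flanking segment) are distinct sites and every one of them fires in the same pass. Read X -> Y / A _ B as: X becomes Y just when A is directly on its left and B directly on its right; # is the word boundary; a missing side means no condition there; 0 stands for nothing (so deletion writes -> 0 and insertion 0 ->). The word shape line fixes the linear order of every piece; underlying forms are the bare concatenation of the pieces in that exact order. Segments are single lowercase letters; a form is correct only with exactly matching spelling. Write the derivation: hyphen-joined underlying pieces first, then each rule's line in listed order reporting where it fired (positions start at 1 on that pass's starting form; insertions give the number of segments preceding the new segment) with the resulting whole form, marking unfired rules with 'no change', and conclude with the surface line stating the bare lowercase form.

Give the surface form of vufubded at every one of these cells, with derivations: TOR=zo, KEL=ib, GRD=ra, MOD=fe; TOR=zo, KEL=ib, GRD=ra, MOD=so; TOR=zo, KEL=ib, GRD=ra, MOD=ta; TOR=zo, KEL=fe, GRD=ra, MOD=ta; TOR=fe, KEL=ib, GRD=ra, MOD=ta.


cell TOR=zo, KEL=ib, GRD=ra, MOD=fe:
underlying: vufubded-tar-zr-a-d
1. b -> p, d -> t, v -> f / _ #: fires at position(s) 15: vufubdedtarzrat
2. 0 -> a / C _ C #: no change
surface: vufubdedtarzrat

cell TOR=zo, KEL=ib, GRD=ra, MOD=so:
underlying: vufubded-tar-zr-voz-d
1. b -> p, d -> t, v -> f / _ #: fires at position(s) 17: vufubdedtarzrvozt
2. 0 -> a / C _ C #: inserts after position(s) 16: vufubdedtarzrvozat
surface: vufubdedtarzrvozat

cell TOR=zo, KEL=ib, GRD=ra, MOD=ta:
underlying: vufubded-tar-zr-vb-d
1. b -> p, d -> t, v -> f / _ #: fires at position(s) 16: vufubdedtarzrvbt
2. 0 -> a / C _ C #: inserts after position(s) 15: vufubdedtarzrvbat
surface: vufubdedtarzrvbat

cell TOR=zo, KEL=fe, GRD=ra, MOD=ta:
underlying: vufubded-tar-a-vb-d
1. b -> p, d -> t, v -> f / _ #: fires at position(s) 15: vufubdedtaravbt
2. 0 -> a / C _ C #: inserts after position(s) 14: vufubdedtaravbat
surface: vufubdedtaravbat

cell TOR=fe, KEL=ib, GRD=ra, MOD=ta:
underlying: vufubded-kde-zr-vb-d
1. b -> p, d -> t, v -> f / _ #: fires at position(s) 16: vufubdedkdezrvbt
2. 0 -> a / C _ C #: inserts after position(s) 15: vufubdedkdezrvbat
surface: vufubdedkdezrvbat


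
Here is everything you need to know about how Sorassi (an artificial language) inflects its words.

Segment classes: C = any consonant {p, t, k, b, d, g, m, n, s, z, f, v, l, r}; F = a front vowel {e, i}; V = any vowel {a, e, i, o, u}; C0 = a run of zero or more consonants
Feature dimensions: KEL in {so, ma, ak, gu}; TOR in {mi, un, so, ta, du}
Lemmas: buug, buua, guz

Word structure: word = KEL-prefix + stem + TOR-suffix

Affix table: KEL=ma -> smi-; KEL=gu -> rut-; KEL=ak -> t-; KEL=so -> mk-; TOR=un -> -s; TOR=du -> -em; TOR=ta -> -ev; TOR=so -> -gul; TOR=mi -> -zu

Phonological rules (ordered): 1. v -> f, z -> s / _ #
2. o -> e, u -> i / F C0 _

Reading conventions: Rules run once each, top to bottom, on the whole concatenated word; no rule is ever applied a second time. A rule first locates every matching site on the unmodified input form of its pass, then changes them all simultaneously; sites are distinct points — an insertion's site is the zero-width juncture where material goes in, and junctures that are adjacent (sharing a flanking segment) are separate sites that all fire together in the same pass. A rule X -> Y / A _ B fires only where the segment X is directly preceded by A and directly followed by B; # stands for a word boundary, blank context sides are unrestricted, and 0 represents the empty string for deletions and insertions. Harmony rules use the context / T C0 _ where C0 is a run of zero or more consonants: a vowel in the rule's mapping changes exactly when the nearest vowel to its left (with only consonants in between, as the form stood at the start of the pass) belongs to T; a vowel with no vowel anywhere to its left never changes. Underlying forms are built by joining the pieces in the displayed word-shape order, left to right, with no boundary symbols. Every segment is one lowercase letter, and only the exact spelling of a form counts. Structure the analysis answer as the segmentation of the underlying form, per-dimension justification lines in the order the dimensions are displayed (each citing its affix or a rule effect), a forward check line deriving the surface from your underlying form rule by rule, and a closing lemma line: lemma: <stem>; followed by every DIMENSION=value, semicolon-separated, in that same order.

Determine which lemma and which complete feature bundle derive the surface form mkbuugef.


underlying: mk-buug-ev
KEL=so - signalled by the affix mk-
TOR=ta - signalled by the affix -ev
check: mkbuugev -> mkbuugef -> mkbuugef
lemma: buug; KEL=so; TOR=ta


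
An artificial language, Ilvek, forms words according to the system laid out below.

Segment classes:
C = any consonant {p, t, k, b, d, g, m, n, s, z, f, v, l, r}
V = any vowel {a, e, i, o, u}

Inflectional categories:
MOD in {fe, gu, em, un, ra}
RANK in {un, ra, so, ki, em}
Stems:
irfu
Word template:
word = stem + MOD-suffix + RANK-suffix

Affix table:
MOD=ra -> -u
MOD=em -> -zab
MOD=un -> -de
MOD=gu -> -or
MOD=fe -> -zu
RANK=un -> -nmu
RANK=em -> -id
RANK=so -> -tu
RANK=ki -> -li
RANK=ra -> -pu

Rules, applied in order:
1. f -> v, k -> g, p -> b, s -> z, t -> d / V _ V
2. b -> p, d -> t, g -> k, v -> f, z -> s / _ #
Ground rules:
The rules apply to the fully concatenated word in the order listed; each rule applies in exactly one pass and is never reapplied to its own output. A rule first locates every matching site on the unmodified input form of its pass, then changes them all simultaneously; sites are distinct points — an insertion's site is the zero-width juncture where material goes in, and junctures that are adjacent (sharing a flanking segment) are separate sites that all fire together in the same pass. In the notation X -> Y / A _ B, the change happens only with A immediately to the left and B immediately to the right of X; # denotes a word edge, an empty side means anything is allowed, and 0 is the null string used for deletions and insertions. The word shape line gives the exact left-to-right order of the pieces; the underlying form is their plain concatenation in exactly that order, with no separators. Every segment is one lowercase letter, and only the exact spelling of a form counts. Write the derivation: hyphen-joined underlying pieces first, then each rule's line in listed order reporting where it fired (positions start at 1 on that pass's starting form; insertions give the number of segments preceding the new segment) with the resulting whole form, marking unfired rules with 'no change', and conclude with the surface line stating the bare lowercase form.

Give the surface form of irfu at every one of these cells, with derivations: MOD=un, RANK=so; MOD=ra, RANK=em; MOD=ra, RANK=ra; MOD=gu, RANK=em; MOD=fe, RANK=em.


cell MOD=un, RANK=so:
underlying: irfu-de-tu
1. f -> v, k -> g, p -> b, s -> z, t -> d / V _ V: fires at position(s) 7: irfudedu
2. b -> p, d -> t, g -> k, v -> f, z -> s / _ #: no change
surface: irfudedu

cell MOD=ra, RANK=em:
underlying: irfu-u-id
1. f -> v, k -> g, p -> b, s -> z, t -> d / V _ V: no change
2. b -> p, d -> t, g -> k, v -> f, z -> s / _ #: fires at position(s) 7: irfuuit
surface: irfuuit

cell MOD=ra, RANK=ra:
underlying: irfu-u-pu
1. f -> v, k -> g, p -> b, s -> z, t -> d / V _ V: fires at position(s) 6: irfuubu
2. b -> p, d -> t, g -> k, v -> f, z -> s / _ #: no change
surface: irfuubu

cell MOD=gu, RANK=em:
underlying: irfu-or-id
1. f -> v, k -> g, p -> b, s -> z, t -> d / V _ V: no change
2. b -> p, d -> t, g -> k, v -> f, z -> s / _ #: fires at position(s) 8: irfuorit
surface: irfuorit

cell MOD=fe, RANK=em:
underlying: irfu-zu-id
1. f -> v, k -> g, p -> b, s -> z, t -> d / V _ V: no change
2. b -> p, d -> t, g -> k, v -> f, z -> s / _ #: fires at position(s) 8: irfuzuit
surface: irfuzuit
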